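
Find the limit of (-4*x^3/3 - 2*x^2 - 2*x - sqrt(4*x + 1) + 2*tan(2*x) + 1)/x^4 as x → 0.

10

Substitution gives 0/0; apply L'Hôpital's rule 4 times.
After differentiating numerator and denominator 4 times the quotient is (768*tan(2*x)^3/cos(2*x)^2 + 512*tan(2*x)/cos(2*x)^2 + 240/(4*x + 1)^(7/2))/(24); at x = 0 this is 10.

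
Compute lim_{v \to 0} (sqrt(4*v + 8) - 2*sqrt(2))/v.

√(2)/2

A 0/0 form; rationalise with √(8 + 4v) + √8. This collapses the numerator to 4v, leaving 4/(√(8 + 4v) + √8) → 4/(2√8) = √(2)/2.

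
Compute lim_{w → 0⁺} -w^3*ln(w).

0

This is a 0·(−∞) form. Rewrite as -1·ln(w) / w^(−3) and apply L'Hôpital:
the derivative quotient is -1·(1/w) / (−3·w^(−4)) = (1/3)·w^3 → 0.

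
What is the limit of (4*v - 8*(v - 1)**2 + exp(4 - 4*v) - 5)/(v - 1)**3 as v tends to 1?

Direct substitution gives 0/0.
Apply L'Hôpital: lim (-16*v - 4*e^(4 - 4*v) + 20)/(3*(v - 1)^2), still 0/0.
Apply L'Hôpital: lim (16*e^(4 - 4*v) - 16)/(6*v - 6), still 0/0.
After 3 applications of L'Hôpital's rule the quotient is (-64*e^(4 - 4*v))/(6); substituting v = 1 gives -32/3.

-32/3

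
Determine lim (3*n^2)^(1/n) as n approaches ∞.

1

Base → ∞ and exponent → 0: an ∞^0 form.
Take logs: (1/n)·ln(3·n^2) = (ln 3 + 2·ln n)/n → 0.
So the limit is e^0 = 1.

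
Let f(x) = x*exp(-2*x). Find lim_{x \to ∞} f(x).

0

Write as x^1/e^{2x}, an ∞/∞ form.
Exponential growth dominates any polynomial, so repeated L'Hôpital (or the standard result) gives 0.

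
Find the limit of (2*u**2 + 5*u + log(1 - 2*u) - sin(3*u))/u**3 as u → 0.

11/6

Substitution gives 0/0; apply L'Hôpital's rule 3 times.
After differentiating numerator and denominator 3 times the quotient is (27*cos(3*u) + 16/(2*u - 1)^3)/(6); at u = 0 this is 11/6.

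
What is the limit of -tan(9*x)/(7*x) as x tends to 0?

Substitution gives 0/0.
Since tan(u)/u → 1 as u → 0, tan(9x)/(9x) → 1 and the limit is 9/(-7) = -9/7.

-9/7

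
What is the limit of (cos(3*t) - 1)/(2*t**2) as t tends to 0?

-9/4

Direct substitution gives 0/0.
Apply L'Hôpital: lim (-3*sin(3*t))/(4*t), still 0/0.
After 2 applications of L'Hôpital's rule the quotient is (-9*cos(3*t))/(4); substituting t = 0 gives -9/4.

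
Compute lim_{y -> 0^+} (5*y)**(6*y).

Base → 0⁺ and exponent → 0⁺: a 0^0 form.
Take logs: 6y·ln(5y). This is 0·(−∞); rewriting as ln(5y)/(1/(6y)) and applying L'Hôpital gives 0.
Hence the limit is e^0 = 1.

1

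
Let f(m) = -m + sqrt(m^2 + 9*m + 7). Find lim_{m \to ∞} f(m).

This has the form ∞ − ∞. Multiply and divide by the conjugate √(m^2 + 9*m + 7) + m.
That gives (9m + 7) / (√(m^2 + 9*m + 7) + m).
Divide numerator and denominator by m: the limit is 9/(2·1) = 9/2.

9/2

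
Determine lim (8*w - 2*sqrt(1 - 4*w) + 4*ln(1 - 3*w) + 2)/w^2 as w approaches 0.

Substitution gives 0/0; apply L'Hôpital's rule 2 times.
After differentiating numerator and denominator 2 times the quotient is (-36/(3*w - 1)^2 + 8/(1 - 4*w)^(3/2))/(2); at w = 0 this is -14.

-14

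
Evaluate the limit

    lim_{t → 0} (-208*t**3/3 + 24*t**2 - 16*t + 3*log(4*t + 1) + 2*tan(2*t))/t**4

-192

Substitution gives 0/0 (the numerator vanishes to order 4).
Expand each term to order t^4: the coefficient of t^4 in 2·tan(2t) is 0 and in 3·ln(1 + 4t) is -192.
Lower-order terms cancel with the polynomial part, so the numerator is (-192)·t^4 + o(t^4), and the limit is (-192)/(1) = -192.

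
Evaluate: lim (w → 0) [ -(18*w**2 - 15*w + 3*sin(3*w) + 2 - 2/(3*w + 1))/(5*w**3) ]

-81/10

Substitution gives 0/0; apply L'Hôpital's rule 3 times.
After differentiating numerator and denominator 3 times the quotient is (-81*cos(3*w) + 324/(3*w + 1)^4)/(-30); at w = 0 this is -81/10.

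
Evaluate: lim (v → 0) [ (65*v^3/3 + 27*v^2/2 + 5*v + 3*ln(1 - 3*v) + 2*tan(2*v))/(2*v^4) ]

-243/8

Substitution gives 0/0 (the numerator vanishes to order 4).
Expand each term to order v^4: the coefficient of v^4 in 2·tan(2v) is 0 and in 3·ln(1 - 3v) is -243/4.
Lower-order terms cancel with the polynomial part, so the numerator is (-243/4)·v^4 + o(v^4), and the limit is (-243/4)/(2) = -243/8.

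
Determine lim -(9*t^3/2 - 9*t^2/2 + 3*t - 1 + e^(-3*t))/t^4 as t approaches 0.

Direct substitution gives 0/0.
Apply L'Hôpital: lim (27*t^2/2 - 9*t + 3 - 3*e^(-3*t))/(-4*t^3), still 0/0.
Apply L'Hôpital: lim (27*t - 9 + 9*e^(-3*t))/(-12*t^2), still 0/0.
Apply L'Hôpital: lim (27 - 27*e^(-3*t))/(-24*t), still 0/0.
After 4 applications of L'Hôpital's rule the quotient is (81*e^(-3*t))/(-24); substituting t = 0 gives -27/8.

-27/8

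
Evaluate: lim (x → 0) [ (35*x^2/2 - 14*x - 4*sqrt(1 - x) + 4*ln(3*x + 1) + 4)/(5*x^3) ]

29/4

Substitution gives 0/0; apply L'Hôpital's rule 3 times.
After differentiating numerator and denominator 3 times the quotient is (216/(3*x + 1)^3 + 3/(2*(1 - x)^(5/2)))/(30); at x = 0 this is 29/4.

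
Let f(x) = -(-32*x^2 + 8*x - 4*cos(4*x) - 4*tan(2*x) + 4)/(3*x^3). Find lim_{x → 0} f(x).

Substitution gives 0/0 (the numerator vanishes to order 3).
Expand each term to order x^3: the coefficient of x^3 in -4·cos(4x) is 0 and in -4·tan(2x) is -32/3.
Lower-order terms cancel with the polynomial part, so the numerator is (-32/3)·x^3 + o(x^3), and the limit is (-32/3)/(-3) = 32/9.

32/9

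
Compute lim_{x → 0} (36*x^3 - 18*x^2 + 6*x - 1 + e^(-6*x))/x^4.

Direct substitution gives 0/0.
Apply L'Hôpital: lim (108*x^2 - 36*x + 6 - 6*e^(-6*x))/(4*x^3), still 0/0.
Apply L'Hôpital: lim (216*x - 36 + 36*e^(-6*x))/(12*x^2), still 0/0.
Apply L'Hôpital: lim (216 - 216*e^(-6*x))/(24*x), still 0/0.
After 4 applications of L'Hôpital's rule the quotient is (1296*e^(-6*x))/(24); substituting x = 0 gives 54.

54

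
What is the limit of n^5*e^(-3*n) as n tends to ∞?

0

Write as n^5/e^{3n}, an ∞/∞ form.
Exponential growth dominates any polynomial, so repeated L'Hôpital (or the standard result) gives 0.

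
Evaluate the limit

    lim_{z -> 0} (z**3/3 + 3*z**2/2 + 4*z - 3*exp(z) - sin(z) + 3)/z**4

-1/8

Substitution gives 0/0; apply L'Hôpital's rule 4 times.
After differentiating numerator and denominator 4 times the quotient is (-3*e^(z) - sin(z))/(24); at z = 0 this is -1/8.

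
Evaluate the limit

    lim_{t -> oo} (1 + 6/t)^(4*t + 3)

Write it as [(1 + 6/t)^t]^(4) · (1 + 6/t)^(3). The bracketed term tends to e^(6) and the second factor to 1, so the limit is e^(24).

e^(24)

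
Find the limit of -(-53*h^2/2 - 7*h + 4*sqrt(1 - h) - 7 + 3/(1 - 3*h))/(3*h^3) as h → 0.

-323/12

Substitution gives 0/0 (the numerator vanishes to order 3).
Expand each term to order h^3: the coefficient of h^3 in 4·√(1 - h) is -1/4 and in 3·1/(1 - 3h) is 81.
Lower-order terms cancel with the polynomial part, so the numerator is (323/4)·h^3 + o(h^3), and the limit is (323/4)/(-3) = -323/12.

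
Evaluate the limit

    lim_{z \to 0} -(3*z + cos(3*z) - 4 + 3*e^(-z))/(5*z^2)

3/5

Substitution gives 0/0 (the numerator vanishes to order 2).
Expand each term to order z^2: the coefficient of z^2 in 3·e^(-z) is 3/2 and in cos(3z) is -9/2.
Lower-order terms cancel with the polynomial part, so the numerator is (-3)·z^2 + o(z^2), and the limit is (-3)/(-5) = 3/5.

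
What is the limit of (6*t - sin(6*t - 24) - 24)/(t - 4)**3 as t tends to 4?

36

Direct substitution gives 0/0.
Apply L'Hôpital: lim (6 - 6*cos(6*t - 24))/(3*(t - 4)^2), still 0/0.
Apply L'Hôpital: lim (36*sin(6*t - 24))/(6*t - 24), still 0/0.
After 3 applications of L'Hôpital's rule the quotient is (216*cos(6*t - 24))/(6); substituting t = 4 gives 36.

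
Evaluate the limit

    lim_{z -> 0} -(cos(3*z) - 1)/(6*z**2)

Direct substitution gives 0/0.
Apply L'Hôpital: lim (-3*sin(3*z))/(-12*z), still 0/0.
After 2 applications of L'Hôpital's rule the quotient is (-9*cos(3*z))/(-12); substituting z = 0 gives 3/4.

3/4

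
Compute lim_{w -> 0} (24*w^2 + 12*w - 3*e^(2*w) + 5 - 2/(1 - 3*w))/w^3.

Substitution gives 0/0; apply L'Hôpital's rule 3 times.
After differentiating numerator and denominator 3 times the quotient is (-24*e^(2*w) - 324/(3*w - 1)^4)/(6); at w = 0 this is -58.

-58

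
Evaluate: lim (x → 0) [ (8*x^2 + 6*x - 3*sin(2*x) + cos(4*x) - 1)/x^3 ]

4

Substitution gives 0/0 (the numerator vanishes to order 3).
Expand each term to order x^3: the coefficient of x^3 in cos(4x) is 0 and in -3·sin(2x) is 4.
Lower-order terms cancel with the polynomial part, so the numerator is (4)·x^3 + o(x^3), and the limit is (4)/(1) = 4.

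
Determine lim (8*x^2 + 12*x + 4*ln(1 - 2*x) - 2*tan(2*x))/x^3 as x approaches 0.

-16

Substitution gives 0/0; apply L'Hôpital's rule 3 times.
After differentiating numerator and denominator 3 times the quotient is (-64*tan(2*x)^2/cos(2*x)^2 - 32/cos(2*x)^4 + 64/(2*x - 1)^3)/(6); at x = 0 this is -16.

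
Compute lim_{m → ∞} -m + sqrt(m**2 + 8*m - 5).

This has the form ∞ − ∞. Multiply and divide by the conjugate √(m^2 + 8*m - 5) + m.
That gives (8m - 5) / (√(m^2 + 8*m - 5) + m).
Divide numerator and denominator by m: the limit is 8/(2·1) = 4.

4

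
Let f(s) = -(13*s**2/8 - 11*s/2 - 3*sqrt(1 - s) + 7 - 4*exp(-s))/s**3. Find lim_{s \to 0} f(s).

Substitution gives 0/0; apply L'Hôpital's rule 3 times.
After differentiating numerator and denominator 3 times the quotient is (4*e^(-s) + 9/(8*(1 - s)^(5/2)))/(-6); at s = 0 this is -41/48.

-41/48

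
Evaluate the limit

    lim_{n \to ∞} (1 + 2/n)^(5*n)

Let L be the limit and take ln: ln L = lim (5n)·ln(1 + 2/n) = lim (5n)·(2/n + O(1/n²)) = 10.
Hence L = e^(10).

e^(10)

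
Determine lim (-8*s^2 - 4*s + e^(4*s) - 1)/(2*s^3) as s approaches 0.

Direct substitution gives 0/0.
Apply L'Hôpital: lim (-16*s + 4*e^(4*s) - 4)/(6*s^2), still 0/0.
Apply L'Hôpital: lim (16*e^(4*s) - 16)/(12*s), still 0/0.
After 3 applications of L'Hôpital's rule the quotient is (64*e^(4*s))/(12); substituting s = 0 gives 16/3.

16/3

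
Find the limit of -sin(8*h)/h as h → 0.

Substitution gives 0/0.
Write it as (8/(-1))·sin(8h)/(8h); since sin(u)/u → 1, the limit is -8.

-8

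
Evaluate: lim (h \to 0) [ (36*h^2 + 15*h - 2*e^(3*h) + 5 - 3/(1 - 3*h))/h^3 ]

Substitution gives 0/0 (the numerator vanishes to order 3).
Expand each term to order h^3: the coefficient of h^3 in -3·1/(1 - 3h) is -81 and in -2·e^(3h) is -9.
Lower-order terms cancel with the polynomial part, so the numerator is (-90)·h^3 + o(h^3), and the limit is (-90)/(1) = -90.

-90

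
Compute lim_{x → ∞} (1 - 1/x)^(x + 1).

Write it as [(1 - 1/x)^x]^(1) · (1 - 1/x)^(1). The bracketed term tends to e^(-1) and the second factor to 1, so the limit is e^(-1).

e^(-1)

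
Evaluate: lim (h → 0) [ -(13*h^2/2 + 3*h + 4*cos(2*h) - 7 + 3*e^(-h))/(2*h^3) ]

Substitution gives 0/0 (the numerator vanishes to order 3).
Expand each term to order h^3: the coefficient of h^3 in 4·cos(2h) is 0 and in 3·e^(-h) is -1/2.
Lower-order terms cancel with the polynomial part, so the numerator is (-1/2)·h^3 + o(h^3), and the limit is (-1/2)/(-2) = 1/4.

1/4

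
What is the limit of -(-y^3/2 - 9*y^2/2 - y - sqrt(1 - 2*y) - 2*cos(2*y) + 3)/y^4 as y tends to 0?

Substitution gives 0/0 (the numerator vanishes to order 4).
Expand each term to order y^4: the coefficient of y^4 in −√(1 - 2y) is 5/8 and in -2·cos(2y) is -4/3.
Lower-order terms cancel with the polynomial part, so the numerator is (-17/24)·y^4 + o(y^4), and the limit is (-17/24)/(-1) = 17/24.

17/24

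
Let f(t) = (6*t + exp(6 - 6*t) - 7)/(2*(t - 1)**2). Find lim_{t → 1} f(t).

9

Direct substitution gives 0/0.
Apply L'Hôpital: lim (6 - 6*e^(6 - 6*t))/(4*t - 4), still 0/0.
After 2 applications of L'Hôpital's rule the quotient is (36*e^(6 - 6*t))/(4); substituting t = 1 gives 9.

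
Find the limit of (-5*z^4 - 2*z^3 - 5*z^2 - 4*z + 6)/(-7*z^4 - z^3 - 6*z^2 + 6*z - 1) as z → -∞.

Numerator and denominator both have degree 4.
Dividing every term by z^4, all lower-order terms vanish and the limit is the ratio of leading coefficients, -5/(-7) = 5/7.

5/7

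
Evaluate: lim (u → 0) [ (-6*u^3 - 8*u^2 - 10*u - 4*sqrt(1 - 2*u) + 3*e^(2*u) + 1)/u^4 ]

9/2

Substitution gives 0/0 (the numerator vanishes to order 4).
Expand each term to order u^4: the coefficient of u^4 in -4·√(1 - 2u) is 5/2 and in 3·e^(2u) is 2.
Lower-order terms cancel with the polynomial part, so the numerator is (9/2)·u^4 + o(u^4), and the limit is (9/2)/(1) = 9/2.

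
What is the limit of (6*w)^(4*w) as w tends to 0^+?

1

Base → 0⁺ and exponent → 0⁺: a 0^0 form.
Take logs: 4w·ln(6w). This is 0·(−∞); rewriting as ln(6w)/(1/(4w)) and applying L'Hôpital gives 0.
Hence the limit is e^0 = 1.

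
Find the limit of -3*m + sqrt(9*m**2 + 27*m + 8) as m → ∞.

This has the form ∞ − ∞. Multiply and divide by the conjugate √(9*m^2 + 27*m + 8) + 3m.
That gives (27m + 8) / (√(9*m^2 + 27*m + 8) + 3m).
Divide numerator and denominator by m: the limit is 27/(2·3) = 9/2.

9/2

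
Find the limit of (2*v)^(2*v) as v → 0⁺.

1

Base → 0⁺ and exponent → 0⁺: a 0^0 form.
Take logs: 2v·ln(2v). This is 0·(−∞); rewriting as ln(2v)/(1/(2v)) and applying L'Hôpital gives 0.
Hence the limit is e^0 = 1.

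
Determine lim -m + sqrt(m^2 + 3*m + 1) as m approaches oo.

This has the form ∞ − ∞. Multiply and divide by the conjugate √(m^2 + 3*m + 1) + m.
That gives (3m + 1) / (√(m^2 + 3*m + 1) + m).
Divide numerator and denominator by m: the limit is 3/(2·1) = 3/2.

3/2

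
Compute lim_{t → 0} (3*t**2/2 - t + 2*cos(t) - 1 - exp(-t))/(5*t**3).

1/30

Substitution gives 0/0; apply L'Hôpital's rule 3 times.
After differentiating numerator and denominator 3 times the quotient is (2*sin(t) + e^(-t))/(30); at t = 0 this is 1/30.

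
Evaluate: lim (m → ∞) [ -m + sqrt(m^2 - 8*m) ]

-4

An ∞ − ∞ form. Rationalising with the conjugate, the difference becomes (-8m) / (√(m^2 - 8*m) + m).
For large m the denominator behaves like 2·m, so the quotient tends to -8/2 = -4.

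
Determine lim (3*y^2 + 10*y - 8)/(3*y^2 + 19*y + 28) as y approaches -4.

Direct substitution gives 0/0, so factor. Both numerator and denominator have (y + 4) as a factor.
After cancelling, the expression reduces to (3*y - 2)/(3*y + 7).
Substituting y = -4 gives 14/5.

14/5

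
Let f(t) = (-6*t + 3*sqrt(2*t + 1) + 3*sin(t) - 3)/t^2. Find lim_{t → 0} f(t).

Substitution gives 0/0; apply L'Hôpital's rule 2 times.
After differentiating numerator and denominator 2 times the quotient is (-3*sin(t) - 3/(2*t + 1)^(3/2))/(2); at t = 0 this is -3/2.

-3/2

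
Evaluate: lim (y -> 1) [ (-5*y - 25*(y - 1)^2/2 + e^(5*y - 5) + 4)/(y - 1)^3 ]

125/6

Direct substitution gives 0/0.
Apply L'Hôpital: lim (-25*y + 5*e^(5*y - 5) + 20)/(3*(y - 1)^2), still 0/0.
Apply L'Hôpital: lim (25*e^(5*y - 5) - 25)/(6*y - 6), still 0/0.
After 3 applications of L'Hôpital's rule the quotient is (125*e^(5*y - 5))/(6); substituting y = 1 gives 125/6.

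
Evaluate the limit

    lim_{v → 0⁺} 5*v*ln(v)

0

This is a 0·(−∞) form. Rewrite as 5·ln(v) / v^(−1) and apply L'Hôpital:
the derivative quotient is 5·(1/v) / (−1·v^(−2)) = (-5/1)·v^1 → 0.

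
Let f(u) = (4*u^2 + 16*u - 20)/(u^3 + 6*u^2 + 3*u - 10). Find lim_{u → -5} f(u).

-4/3

Direct substitution gives 0/0, so factor. Both numerator and denominator have (u + 5) as a factor.
After cancelling, the expression reduces to (4*u - 4)/(u^2 + u - 2).
Substituting u = -5 gives -4/3.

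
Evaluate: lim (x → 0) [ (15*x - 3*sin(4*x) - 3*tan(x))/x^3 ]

31

Substitution gives 0/0; apply L'Hôpital's rule 3 times.
After differentiating numerator and denominator 3 times the quotient is (192*cos(4*x) - 18*tan(x)^4 - 24*tan(x)^2 - 6)/(6); at x = 0 this is 31.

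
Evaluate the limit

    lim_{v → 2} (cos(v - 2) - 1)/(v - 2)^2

Direct substitution gives 0/0.
Apply L'Hôpital: lim (-sin(v - 2))/(2*v - 4), still 0/0.
After 2 applications of L'Hôpital's rule the quotient is (-cos(v - 2))/(2); substituting v = 2 gives -1/2.

-1/2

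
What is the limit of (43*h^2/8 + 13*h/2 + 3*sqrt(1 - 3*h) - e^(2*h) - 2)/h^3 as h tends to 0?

Substitution gives 0/0; apply L'Hôpital's rule 3 times.
After differentiating numerator and denominator 3 times the quotient is (-8*e^(2*h) - 243/(8*(1 - 3*h)^(5/2)))/(6); at h = 0 this is -307/48.

-307/48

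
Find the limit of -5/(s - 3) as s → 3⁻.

As s → 3⁻, (s - 3) → 0⁻, so (s - 3)^1 → 0⁻ and -5/(s - 3)^1 → ∞.

∞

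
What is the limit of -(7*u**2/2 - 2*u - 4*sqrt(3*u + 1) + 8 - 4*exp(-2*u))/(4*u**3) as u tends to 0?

17/48

Substitution gives 0/0; apply L'Hôpital's rule 3 times.
After differentiating numerator and denominator 3 times the quotient is (32*e^(-2*u) - 81/(2*(3*u + 1)^(5/2)))/(-24); at u = 0 this is 17/48.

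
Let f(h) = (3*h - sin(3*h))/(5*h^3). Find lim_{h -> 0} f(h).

Direct substitution gives 0/0.
Apply L'Hôpital: lim (3 - 3*cos(3*h))/(15*h^2), still 0/0.
Apply L'Hôpital: lim (9*sin(3*h))/(30*h), still 0/0.
After 3 applications of L'Hôpital's rule the quotient is (27*cos(3*h))/(30); substituting h = 0 gives 9/10.

9/10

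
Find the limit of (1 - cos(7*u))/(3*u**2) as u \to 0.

Substitution gives 0/0.
Use (1 − cos θ)/θ² → 1/2 with θ = 7u: the limit is 7²/(2·3) = 49/6.

49/6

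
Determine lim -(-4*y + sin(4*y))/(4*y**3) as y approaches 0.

8/3

Direct substitution gives 0/0.
Apply L'Hôpital: lim (4*cos(4*y) - 4)/(-12*y^2), still 0/0.
Apply L'Hôpital: lim (-16*sin(4*y))/(-24*y), still 0/0.
After 3 applications of L'Hôpital's rule the quotient is (-64*cos(4*y))/(-24); substituting y = 0 gives 8/3.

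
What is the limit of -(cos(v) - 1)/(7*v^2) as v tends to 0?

Direct substitution gives 0/0.
Apply L'Hôpital: lim (-sin(v))/(-14*v), still 0/0.
After 2 applications of L'Hôpital's rule the quotient is (-cos(v))/(-14); substituting v = 0 gives 1/14.

1/14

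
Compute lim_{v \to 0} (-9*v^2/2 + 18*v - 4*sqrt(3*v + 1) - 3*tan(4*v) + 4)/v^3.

-283/4

Substitution gives 0/0; apply L'Hôpital's rule 3 times.
After differentiating numerator and denominator 3 times the quotient is (-768*tan(4*v)^2/cos(4*v)^2 - 384/cos(4*v)^4 - 81/(2*(3*v + 1)^(5/2)))/(6); at v = 0 this is -283/4.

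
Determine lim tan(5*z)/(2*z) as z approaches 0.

Substitution gives 0/0.
Since tan(u)/u → 1 as u → 0, tan(5z)/(5z) → 1 and the limit is 5/2.

5/2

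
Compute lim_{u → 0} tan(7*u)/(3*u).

Substitution gives 0/0.
Since tan(θ)/θ → 1 as θ → 0, tan(7u)/(7u) → 1 and the limit is 7/3.

7/3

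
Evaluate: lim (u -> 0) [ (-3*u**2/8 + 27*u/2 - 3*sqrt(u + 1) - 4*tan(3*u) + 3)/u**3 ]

Substitution gives 0/0 (the numerator vanishes to order 3).
Expand each term to order u^3: the coefficient of u^3 in -3·√(1 + u) is -3/16 and in -4·tan(3u) is -36.
Lower-order terms cancel with the polynomial part, so the numerator is (-579/16)·u^3 + o(u^3), and the limit is (-579/16)/(1) = -579/16.

-579/16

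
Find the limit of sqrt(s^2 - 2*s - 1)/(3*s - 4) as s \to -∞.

For large |s|, √(s^2 - 2*s - 1) ≈ √1·|s| and the denominator ≈ 3s.
Since s → −∞, |s| = −s, giving −√1/(3) = -1/3.

-1/3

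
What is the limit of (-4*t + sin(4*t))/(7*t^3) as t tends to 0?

Direct substitution gives 0/0.
Apply L'Hôpital: lim (4*cos(4*t) - 4)/(21*t^2), still 0/0.
Apply L'Hôpital: lim (-16*sin(4*t))/(42*t), still 0/0.
After 3 applications of L'Hôpital's rule the quotient is (-64*cos(4*t))/(42); substituting t = 0 gives -32/21.

-32/21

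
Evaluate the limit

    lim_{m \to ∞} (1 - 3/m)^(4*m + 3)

e^(-12)

Write it as [(1 - 3/m)^m]^(4) · (1 - 3/m)^(3). The bracketed term tends to e^(-3) and the second factor to 1, so the limit is e^(-12).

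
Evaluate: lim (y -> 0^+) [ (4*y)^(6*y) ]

1

Base → 0⁺ and exponent → 0⁺: a 0^0 form.
Take logs: 6y·ln(4y). This is 0·(−∞); rewriting as ln(4y)/(1/(6y)) and applying L'Hôpital gives 0.
Hence the limit is e^0 = 1.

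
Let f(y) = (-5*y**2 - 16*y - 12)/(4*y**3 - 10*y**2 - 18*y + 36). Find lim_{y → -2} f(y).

Since y = -2 makes numerator and denominator zero, (y + 2) divides both.
Cancelling it gives (-5*y - 6)/(4*y^2 - 18*y + 18); now plug in y = -2 to get 2/35.

2/35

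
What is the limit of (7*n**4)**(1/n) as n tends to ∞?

1

Base → ∞ and exponent → 0: an ∞^0 form.
Take logs: (1/n)·ln(7·n^4) = (ln 7 + 4·ln n)/n → 0.
So the limit is e^0 = 1.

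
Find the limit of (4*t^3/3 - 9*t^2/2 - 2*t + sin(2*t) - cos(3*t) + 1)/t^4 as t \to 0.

-27/8

Substitution gives 0/0 (the numerator vanishes to order 4).
Expand each term to order t^4: the coefficient of t^4 in sin(2t) is 0 and in −cos(3t) is -27/8.
Lower-order terms cancel with the polynomial part, so the numerator is (-27/8)·t^4 + o(t^4), and the limit is (-27/8)/(1) = -27/8.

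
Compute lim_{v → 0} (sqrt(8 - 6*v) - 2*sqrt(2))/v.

A 0/0 form; rationalise with √(8 - 6v) + √8. This collapses the numerator to -6v, leaving -6/(√(8 - 6v) + √8) → -6/(2√8) = -3*√(2)/4.

-3*√(2)/4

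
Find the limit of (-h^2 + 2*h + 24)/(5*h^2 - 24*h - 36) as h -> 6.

-5/18

At h = 6 both the top and bottom vanish — a removable singularity. Factoring out (h - 6) from each leaves (-h - 4)/(5*h + 6), which at h = 6 equals -5/18.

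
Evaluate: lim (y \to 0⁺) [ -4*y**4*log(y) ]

This is a 0·(−∞) form. Rewrite as -4·ln(y) / y^(−4) and apply L'Hôpital:
the derivative quotient is -4·(1/y) / (−4·y^(−5)) = (4/4)·y^4 → 0.

0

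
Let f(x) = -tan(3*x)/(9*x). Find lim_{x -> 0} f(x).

Substitution gives 0/0.
Since tan(u)/u → 1 as u → 0, tan(3x)/(3x) → 1 and the limit is 3/(-9) = -1/3.

-1/3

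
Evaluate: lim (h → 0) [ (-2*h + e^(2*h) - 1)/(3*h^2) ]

Direct substitution gives 0/0.
Apply L'Hôpital: lim (2*e^(2*h) - 2)/(6*h), still 0/0.
After 2 applications of L'Hôpital's rule the quotient is (4*e^(2*h))/(6); substituting h = 0 gives 2/3.

2/3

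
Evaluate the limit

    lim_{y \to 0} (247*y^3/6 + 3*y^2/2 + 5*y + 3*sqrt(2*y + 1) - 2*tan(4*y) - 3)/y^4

Substitution gives 0/0 (the numerator vanishes to order 4).
Expand each term to order y^4: the coefficient of y^4 in -2·tan(4y) is 0 and in 3·√(1 + 2y) is -15/8.
Lower-order terms cancel with the polynomial part, so the numerator is (-15/8)·y^4 + o(y^4), and the limit is (-15/8)/(1) = -15/8.

-15/8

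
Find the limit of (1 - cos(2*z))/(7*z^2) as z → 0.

2/7

Substitution gives 0/0.
Use (1 − cos u)/u² → 1/2 with u = 2z: the limit is 2²/(2·7) = 2/7.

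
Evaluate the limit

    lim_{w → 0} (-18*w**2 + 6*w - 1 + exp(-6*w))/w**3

Direct substitution gives 0/0.
Apply L'Hôpital: lim (-36*w + 6 - 6*e^(-6*w))/(3*w^2), still 0/0.
Apply L'Hôpital: lim (-36 + 36*e^(-6*w))/(6*w), still 0/0.
After 3 applications of L'Hôpital's rule the quotient is (-216*e^(-6*w))/(6); substituting w = 0 gives -36.

-36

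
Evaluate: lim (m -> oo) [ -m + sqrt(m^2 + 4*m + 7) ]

2

An ∞ − ∞ form. Rationalising with the conjugate, the difference becomes (4m + 7) / (√(m^2 + 4*m + 7) + m).
For large m the denominator behaves like 2·m, so the quotient tends to 4/2 = 2.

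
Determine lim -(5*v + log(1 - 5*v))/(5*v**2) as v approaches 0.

5/2

Direct substitution gives 0/0.
Apply L'Hôpital: lim (5 - 5/(1 - 5*v))/(-10*v), still 0/0.
After 2 applications of L'Hôpital's rule the quotient is (-25/(1 - 5*v)^2)/(-10); substituting v = 0 gives 5/2.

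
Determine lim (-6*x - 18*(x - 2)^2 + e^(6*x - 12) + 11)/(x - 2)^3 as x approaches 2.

Direct substitution gives 0/0.
Apply L'Hôpital: lim (-36*x + 6*e^(6*x - 12) + 66)/(3*(x - 2)^2), still 0/0.
Apply L'Hôpital: lim (36*e^(6*x - 12) - 36)/(6*x - 12), still 0/0.
After 3 applications of L'Hôpital's rule the quotient is (216*e^(6*x - 12))/(6); substituting x = 2 gives 36.

36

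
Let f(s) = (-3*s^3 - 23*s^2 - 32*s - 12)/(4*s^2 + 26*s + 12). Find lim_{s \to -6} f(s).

Direct substitution gives 0/0, so factor. Both numerator and denominator have (s + 6) as a factor.
After cancelling, the expression reduces to (-3*s^2 - 5*s - 2)/(4*s + 2).
Substituting s = -6 gives 40/11.

40/11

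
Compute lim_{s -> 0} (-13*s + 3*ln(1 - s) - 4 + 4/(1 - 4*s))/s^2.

Substitution gives 0/0 (the numerator vanishes to order 2).
Expand each term to order s^2: the coefficient of s^2 in 3·ln(1 - s) is -3/2 and in 4·1/(1 - 4s) is 64.
Lower-order terms cancel with the polynomial part, so the numerator is (125/2)·s^2 + o(s^2), and the limit is (125/2)/(1) = 125/2.

125/2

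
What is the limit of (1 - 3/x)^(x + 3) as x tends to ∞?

e^(-3)

Let L be the limit and take ln: ln L = lim (x + 3)·ln(1 - 3/x) = lim (x + 3)·(-3/x + O(1/x²)) = -3.
Hence L = e^(-3).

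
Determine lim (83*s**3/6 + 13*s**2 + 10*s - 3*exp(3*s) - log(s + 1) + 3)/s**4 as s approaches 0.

Substitution gives 0/0 (the numerator vanishes to order 4).
Expand each term to order s^4: the coefficient of s^4 in -3·e^(3s) is -81/8 and in −ln(1 + s) is 1/4.
Lower-order terms cancel with the polynomial part, so the numerator is (-79/8)·s^4 + o(s^4), and the limit is (-79/8)/(1) = -79/8.

-79/8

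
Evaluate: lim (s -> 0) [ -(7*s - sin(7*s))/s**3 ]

-343/6

Direct substitution gives 0/0.
Apply L'Hôpital: lim (7 - 7*cos(7*s))/(-3*s^2), still 0/0.
Apply L'Hôpital: lim (49*sin(7*s))/(-6*s), still 0/0.
After 3 applications of L'Hôpital's rule the quotient is (343*cos(7*s))/(-6); substituting s = 0 gives -343/6.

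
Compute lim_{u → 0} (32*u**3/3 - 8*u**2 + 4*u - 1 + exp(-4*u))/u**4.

32/3

Direct substitution gives 0/0.
Apply L'Hôpital: lim (32*u^2 - 16*u + 4 - 4*e^(-4*u))/(4*u^3), still 0/0.
Apply L'Hôpital: lim (64*u - 16 + 16*e^(-4*u))/(12*u^2), still 0/0.
Apply L'Hôpital: lim (64 - 64*e^(-4*u))/(24*u), still 0/0.
After 4 applications of L'Hôpital's rule the quotient is (256*e^(-4*u))/(24); substituting u = 0 gives 32/3.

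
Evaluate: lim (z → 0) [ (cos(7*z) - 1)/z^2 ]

Direct substitution gives 0/0.
Apply L'Hôpital: lim (-7*sin(7*z))/(2*z), still 0/0.
After 2 applications of L'Hôpital's rule the quotient is (-49*cos(7*z))/(2); substituting z = 0 gives -49/2.

-49/2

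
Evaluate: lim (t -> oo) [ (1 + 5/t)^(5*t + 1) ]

e^(25)

Write it as [(1 + 5/t)^t]^(5) · (1 + 5/t)^(1). The bracketed term tends to e^(5) and the second factor to 1, so the limit is e^(25).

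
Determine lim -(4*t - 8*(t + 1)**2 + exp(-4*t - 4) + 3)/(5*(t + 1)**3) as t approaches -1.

32/15

Direct substitution gives 0/0.
Apply L'Hôpital: lim (-16*t - 4*e^(-4*t - 4) - 12)/(-15*(t + 1)^2), still 0/0.
Apply L'Hôpital: lim (16*e^(-4*t - 4) - 16)/(-30*t - 30), still 0/0.
After 3 applications of L'Hôpital's rule the quotient is (-64*e^(-4*t - 4))/(-30); substituting t = -1 gives 32/15.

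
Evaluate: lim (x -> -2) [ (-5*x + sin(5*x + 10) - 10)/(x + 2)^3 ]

Direct substitution gives 0/0.
Apply L'Hôpital: lim (5*cos(5*x + 10) - 5)/(3*(x + 2)^2), still 0/0.
Apply L'Hôpital: lim (-25*sin(5*x + 10))/(6*x + 12), still 0/0.
After 3 applications of L'Hôpital's rule the quotient is (-125*cos(5*x + 10))/(6); substituting x = -2 gives -125/6.

-125/6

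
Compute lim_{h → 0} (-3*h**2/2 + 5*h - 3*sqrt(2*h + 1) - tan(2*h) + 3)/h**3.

-25/6

Substitution gives 0/0 (the numerator vanishes to order 3).
Expand each term to order h^3: the coefficient of h^3 in −tan(2h) is -8/3 and in -3·√(1 + 2h) is -3/2.
Lower-order terms cancel with the polynomial part, so the numerator is (-25/6)·h^3 + o(h^3), and the limit is (-25/6)/(1) = -25/6.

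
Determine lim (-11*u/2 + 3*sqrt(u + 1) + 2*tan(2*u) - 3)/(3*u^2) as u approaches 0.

-1/8

Substitution gives 0/0 (the numerator vanishes to order 2).
Expand each term to order u^2: the coefficient of u^2 in 2·tan(2u) is 0 and in 3·√(1 + u) is -3/8.
Lower-order terms cancel with the polynomial part, so the numerator is (-3/8)·u^2 + o(u^2), and the limit is (-3/8)/(3) = -1/8.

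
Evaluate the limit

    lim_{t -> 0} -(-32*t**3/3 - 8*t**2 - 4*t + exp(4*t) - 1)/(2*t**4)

-16/3

Direct substitution gives 0/0.
Apply L'Hôpital: lim (-32*t^2 - 16*t + 4*e^(4*t) - 4)/(-8*t^3), still 0/0.
Apply L'Hôpital: lim (-64*t + 16*e^(4*t) - 16)/(-24*t^2), still 0/0.
Apply L'Hôpital: lim (64*e^(4*t) - 64)/(-48*t), still 0/0.
After 4 applications of L'Hôpital's rule the quotient is (256*e^(4*t))/(-48); substituting t = 0 gives -16/3.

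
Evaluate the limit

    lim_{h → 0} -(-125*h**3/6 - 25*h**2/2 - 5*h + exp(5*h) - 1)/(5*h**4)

-125/24

Direct substitution gives 0/0.
Apply L'Hôpital: lim (-125*h^2/2 - 25*h + 5*e^(5*h) - 5)/(-20*h^3), still 0/0.
Apply L'Hôpital: lim (-125*h + 25*e^(5*h) - 25)/(-60*h^2), still 0/0.
Apply L'Hôpital: lim (125*e^(5*h) - 125)/(-120*h), still 0/0.
After 4 applications of L'Hôpital's rule the quotient is (625*e^(5*h))/(-120); substituting h = 0 gives -125/24.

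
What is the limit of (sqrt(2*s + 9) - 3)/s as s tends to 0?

A 0/0 form; rationalise with √(9 + 2s) + √9. This collapses the numerator to 2s, leaving 2/(√(9 + 2s) + √9) → 2/(2√9) = 1/3.

1/3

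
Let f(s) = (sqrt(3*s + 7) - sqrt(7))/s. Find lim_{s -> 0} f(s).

3*√(7)/14

Substitution gives 0/0. Multiply numerator and denominator by the conjugate √(7 + 3s) + √7.
The numerator becomes (7 + 3s) − 7 = 3s, so the expression simplifies to 3/(√(7 + 3s) + √7).
Letting s → 0 gives 3/(2√7) = 3*√(7)/14.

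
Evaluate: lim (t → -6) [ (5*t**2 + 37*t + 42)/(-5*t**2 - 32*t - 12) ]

Since t = -6 makes numerator and denominator zero, (t + 6) divides both.
Cancelling it gives (5*t + 7)/(-5*t - 2); now plug in t = -6 to get -23/28.

-23/28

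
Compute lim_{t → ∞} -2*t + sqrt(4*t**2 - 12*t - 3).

-3

An ∞ − ∞ form. Rationalising with the conjugate, the difference becomes (-12t - 3) / (√(4*t^2 - 12*t - 3) + 2t).
For large t the denominator behaves like 2·2t, so the quotient tends to -12/4 = -3.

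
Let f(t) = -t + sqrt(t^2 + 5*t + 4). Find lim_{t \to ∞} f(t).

This has the form ∞ − ∞. Multiply and divide by the conjugate √(t^2 + 5*t + 4) + t.
That gives (5t + 4) / (√(t^2 + 5*t + 4) + t).
Divide numerator and denominator by t: the limit is 5/(2·1) = 5/2.

5/2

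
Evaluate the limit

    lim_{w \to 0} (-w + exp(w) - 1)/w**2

1/2

Direct substitution gives 0/0.
Apply L'Hôpital: lim (e^(w) - 1)/(2*w), still 0/0.
After 2 applications of L'Hôpital's rule the quotient is (e^(w))/(2); substituting w = 0 gives 1/2.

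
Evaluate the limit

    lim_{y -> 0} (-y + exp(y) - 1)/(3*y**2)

1/6

Direct substitution gives 0/0.
Apply L'Hôpital: lim (e^(y) - 1)/(6*y), still 0/0.
After 2 applications of L'Hôpital's rule the quotient is (e^(y))/(6); substituting y = 0 gives 1/6.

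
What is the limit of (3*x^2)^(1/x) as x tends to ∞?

Base → ∞ and exponent → 0: an ∞^0 form.
Take logs: (1/x)·ln(3·x^2) = (ln 3 + 2·ln x)/x → 0.
So the limit is e^0 = 1.

1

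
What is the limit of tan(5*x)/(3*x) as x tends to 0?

5/3

Substitution gives 0/0.
Since tan(u)/u → 1 as u → 0, tan(5x)/(5x) → 1 and the limit is 5/3.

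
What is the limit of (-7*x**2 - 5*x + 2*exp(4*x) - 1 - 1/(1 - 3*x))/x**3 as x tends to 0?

Substitution gives 0/0; apply L'Hôpital's rule 3 times.
After differentiating numerator and denominator 3 times the quotient is (128*e^(4*x) - 162/(3*x - 1)^4)/(6); at x = 0 this is -17/3.

-17/3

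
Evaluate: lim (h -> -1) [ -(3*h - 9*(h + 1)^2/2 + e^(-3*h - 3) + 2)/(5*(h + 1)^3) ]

Direct substitution gives 0/0.
Apply L'Hôpital: lim (-9*h - 3*e^(-3*h - 3) - 6)/(-15*(h + 1)^2), still 0/0.
Apply L'Hôpital: lim (9*e^(-3*h - 3) - 9)/(-30*h - 30), still 0/0.
After 3 applications of L'Hôpital's rule the quotient is (-27*e^(-3*h - 3))/(-30); substituting h = -1 gives 9/10.

9/10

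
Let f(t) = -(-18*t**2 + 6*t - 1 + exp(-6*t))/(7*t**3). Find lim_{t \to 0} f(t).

36/7

Direct substitution gives 0/0.
Apply L'Hôpital: lim (-36*t + 6 - 6*e^(-6*t))/(-21*t^2), still 0/0.
Apply L'Hôpital: lim (-36 + 36*e^(-6*t))/(-42*t), still 0/0.
After 3 applications of L'Hôpital's rule the quotient is (-216*e^(-6*t))/(-42); substituting t = 0 gives 36/7.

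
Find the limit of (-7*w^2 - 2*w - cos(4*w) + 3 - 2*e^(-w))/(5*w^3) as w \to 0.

Substitution gives 0/0 (the numerator vanishes to order 3).
Expand each term to order w^3: the coefficient of w^3 in −cos(4w) is 0 and in -2·e^(-w) is 1/3.
Lower-order terms cancel with the polynomial part, so the numerator is (1/3)·w^3 + o(w^3), and the limit is (1/3)/(5) = 1/15.

1/15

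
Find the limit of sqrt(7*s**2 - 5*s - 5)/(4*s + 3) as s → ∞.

For large |s|, √(7*s^2 - 5*s - 5) ≈ √7·|s| and the denominator ≈ 4s.
Since s → +∞, |s| = s, giving √7/(4) = √(7)/4.

√(7)/4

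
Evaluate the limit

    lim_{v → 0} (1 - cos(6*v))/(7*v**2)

Substitution gives 0/0.
Use (1 − cos u)/u² → 1/2 with u = 6v: the limit is 6²/(2·7) = 18/7.

18/7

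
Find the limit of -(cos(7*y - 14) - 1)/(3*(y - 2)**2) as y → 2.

Direct substitution gives 0/0.
Apply L'Hôpital: lim (-7*sin(7*y - 14))/(12 - 6*y), still 0/0.
After 2 applications of L'Hôpital's rule the quotient is (-49*cos(7*y - 14))/(-6); substituting y = 2 gives 49/6.

49/6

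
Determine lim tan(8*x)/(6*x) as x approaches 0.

Substitution gives 0/0.
Since tan(u)/u → 1 as u → 0, tan(8x)/(8x) → 1 and the limit is 8/6 = 4/3.

4/3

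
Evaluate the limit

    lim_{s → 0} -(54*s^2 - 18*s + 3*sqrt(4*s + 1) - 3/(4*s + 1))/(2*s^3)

Substitution gives 0/0; apply L'Hôpital's rule 3 times.
After differentiating numerator and denominator 3 times the quotient is (1152/(4*s + 1)^4 + 72/(4*s + 1)^(5/2))/(-12); at s = 0 this is -102.

-102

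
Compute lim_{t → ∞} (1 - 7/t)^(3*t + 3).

e^(-21)

Write it as [(1 - 7/t)^t]^(3) · (1 - 7/t)^(3). The bracketed term tends to e^(-7) and the second factor to 1, so the limit is e^(-21).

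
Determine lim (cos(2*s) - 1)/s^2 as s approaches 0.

-2

Direct substitution gives 0/0.
Apply L'Hôpital: lim (-2*sin(2*s))/(2*s), still 0/0.
After 2 applications of L'Hôpital's rule the quotient is (-4*cos(2*s))/(2); substituting s = 0 gives -2.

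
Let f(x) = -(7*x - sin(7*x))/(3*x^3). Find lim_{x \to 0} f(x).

-343/18

Direct substitution gives 0/0.
Apply L'Hôpital: lim (7 - 7*cos(7*x))/(-9*x^2), still 0/0.
Apply L'Hôpital: lim (49*sin(7*x))/(-18*x), still 0/0.
After 3 applications of L'Hôpital's rule the quotient is (343*cos(7*x))/(-18); substituting x = 0 gives -343/18.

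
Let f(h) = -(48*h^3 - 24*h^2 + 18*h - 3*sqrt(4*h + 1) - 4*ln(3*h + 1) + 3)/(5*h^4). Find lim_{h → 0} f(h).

-111/5

Substitution gives 0/0; apply L'Hôpital's rule 4 times.
After differentiating numerator and denominator 4 times the quotient is (720/(4*h + 1)^(7/2) + 1944/(3*h + 1)^4)/(-120); at h = 0 this is -111/5.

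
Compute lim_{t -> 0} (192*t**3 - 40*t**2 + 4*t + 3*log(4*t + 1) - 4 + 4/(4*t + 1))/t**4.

832

Substitution gives 0/0; apply L'Hôpital's rule 4 times.
After differentiating numerator and denominator 4 times the quotient is (1536*(13 - 12*t)/(4*t + 1)^5)/(24); at t = 0 this is 832.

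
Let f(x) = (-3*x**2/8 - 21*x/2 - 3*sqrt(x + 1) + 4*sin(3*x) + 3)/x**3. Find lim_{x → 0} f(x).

-291/16

Substitution gives 0/0 (the numerator vanishes to order 3).
Expand each term to order x^3: the coefficient of x^3 in 4·sin(3x) is -18 and in -3·√(1 + x) is -3/16.
Lower-order terms cancel with the polynomial part, so the numerator is (-291/16)·x^3 + o(x^3), and the limit is (-291/16)/(1) = -291/16.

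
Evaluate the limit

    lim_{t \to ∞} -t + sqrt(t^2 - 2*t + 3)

-1

This has the form ∞ − ∞. Multiply and divide by the conjugate √(t^2 - 2*t + 3) + t.
That gives (-2t + 3) / (√(t^2 - 2*t + 3) + t).
Divide numerator and denominator by t: the limit is -2/(2·1) = -1.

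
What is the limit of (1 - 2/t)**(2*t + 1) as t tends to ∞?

Write it as [(1 - 2/t)^t]^(2) · (1 - 2/t)^(1). The bracketed term tends to e^(-2) and the second factor to 1, so the limit is e^(-4).

e^(-4)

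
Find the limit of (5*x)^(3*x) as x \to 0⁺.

Base → 0⁺ and exponent → 0⁺: a 0^0 form.
Take logs: 3x·ln(5x). This is 0·(−∞); rewriting as ln(5x)/(1/(3x)) and applying L'Hôpital gives 0.
Hence the limit is e^0 = 1.

1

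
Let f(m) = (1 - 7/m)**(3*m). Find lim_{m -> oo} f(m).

e^(-21)

The base → 1 and the exponent → ∞: a 1^∞ form.
Take logarithms: (3m)·ln(1 - 7/m). Since ln(1+u) ~ u for small u, this behaves like (3m)·(-7/m) → -21.
So the limit is e^(-21).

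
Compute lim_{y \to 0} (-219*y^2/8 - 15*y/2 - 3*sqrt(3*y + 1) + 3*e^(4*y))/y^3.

431/16

Substitution gives 0/0; apply L'Hôpital's rule 3 times.
After differentiating numerator and denominator 3 times the quotient is (192*e^(4*y) - 243/(8*(3*y + 1)^(5/2)))/(6); at y = 0 this is 431/16.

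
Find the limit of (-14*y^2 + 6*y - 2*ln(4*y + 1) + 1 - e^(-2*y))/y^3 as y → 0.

Substitution gives 0/0; apply L'Hôpital's rule 3 times.
After differentiating numerator and denominator 3 times the quotient is (8*e^(-2*y) - 256/(4*y + 1)^3)/(6); at y = 0 this is -124/3.

-124/3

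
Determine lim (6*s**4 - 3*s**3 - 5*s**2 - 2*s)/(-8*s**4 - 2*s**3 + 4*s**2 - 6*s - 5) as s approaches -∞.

Numerator and denominator both have degree 4.
Dividing every term by s^4, all lower-order terms vanish and the limit is the ratio of leading coefficients, 6/(-8) = -3/4.

-3/4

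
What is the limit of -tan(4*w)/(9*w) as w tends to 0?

-4/9

Substitution gives 0/0.
Since tan(u)/u → 1 as u → 0, tan(4w)/(4w) → 1 and the limit is 4/(-9) = -4/9.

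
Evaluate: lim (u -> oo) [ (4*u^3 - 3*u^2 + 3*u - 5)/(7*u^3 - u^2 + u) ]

4/7

Numerator and denominator both have degree 3.
Dividing every term by u^3, all lower-order terms vanish and the limit is the ratio of leading coefficients, 4/(7) = 4/7.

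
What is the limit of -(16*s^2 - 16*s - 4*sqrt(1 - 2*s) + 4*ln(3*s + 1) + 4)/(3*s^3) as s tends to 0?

Substitution gives 0/0; apply L'Hôpital's rule 3 times.
After differentiating numerator and denominator 3 times the quotient is (216/(3*s + 1)^3 + 12/(1 - 2*s)^(5/2))/(-18); at s = 0 this is -38/3.

-38/3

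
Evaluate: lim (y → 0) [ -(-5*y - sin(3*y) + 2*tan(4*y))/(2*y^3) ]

Substitution gives 0/0 (the numerator vanishes to order 3).
Expand each term to order y^3: the coefficient of y^3 in 2·tan(4y) is 128/3 and in −sin(3y) is 9/2.
Lower-order terms cancel with the polynomial part, so the numerator is (283/6)·y^3 + o(y^3), and the limit is (283/6)/(-2) = -283/12.

-283/12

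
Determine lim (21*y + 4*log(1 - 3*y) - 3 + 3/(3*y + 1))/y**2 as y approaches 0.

Substitution gives 0/0; apply L'Hôpital's rule 2 times.
After differentiating numerator and denominator 2 times the quotient is (54/(3*y + 1)^3 - 36/(3*y - 1)^2)/(2); at y = 0 this is 9.

9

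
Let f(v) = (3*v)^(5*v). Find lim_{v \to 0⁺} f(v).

Base → 0⁺ and exponent → 0⁺: a 0^0 form.
Take logs: 5v·ln(3v). This is 0·(−∞); rewriting as ln(3v)/(1/(5v)) and applying L'Hôpital gives 0.
Hence the limit is e^0 = 1.

1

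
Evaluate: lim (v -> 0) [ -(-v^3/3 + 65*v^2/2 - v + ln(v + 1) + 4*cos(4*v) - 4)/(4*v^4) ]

Substitution gives 0/0 (the numerator vanishes to order 4).
Expand each term to order v^4: the coefficient of v^4 in ln(1 + v) is -1/4 and in 4·cos(4v) is 128/3.
Lower-order terms cancel with the polynomial part, so the numerator is (509/12)·v^4 + o(v^4), and the limit is (509/12)/(-4) = -509/48.

-509/48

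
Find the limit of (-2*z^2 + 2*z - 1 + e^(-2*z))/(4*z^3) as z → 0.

Direct substitution gives 0/0.
Apply L'Hôpital: lim (-4*z + 2 - 2*e^(-2*z))/(12*z^2), still 0/0.
Apply L'Hôpital: lim (-4 + 4*e^(-2*z))/(24*z), still 0/0.
After 3 applications of L'Hôpital's rule the quotient is (-8*e^(-2*z))/(24); substituting z = 0 gives -1/3.

-1/3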